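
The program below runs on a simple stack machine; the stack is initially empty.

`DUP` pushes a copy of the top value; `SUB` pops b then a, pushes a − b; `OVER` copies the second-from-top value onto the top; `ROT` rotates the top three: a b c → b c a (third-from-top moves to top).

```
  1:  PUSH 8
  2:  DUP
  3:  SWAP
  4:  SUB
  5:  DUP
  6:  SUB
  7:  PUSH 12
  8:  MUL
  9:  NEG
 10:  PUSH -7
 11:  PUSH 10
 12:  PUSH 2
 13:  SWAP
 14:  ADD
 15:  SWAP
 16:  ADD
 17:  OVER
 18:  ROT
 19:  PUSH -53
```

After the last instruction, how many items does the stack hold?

PUSH 8    [8]
DUP       [8, 8]
SWAP      [8, 8]
SUB       [0]
DUP       [0, 0]
SUB       [0]
PUSH 12   [0, 12]
MUL       [0]
NEG       [0]
PUSH -7   [0, -7]
PUSH 10   [0, -7, 10]
PUSH 2    [0, -7, 10, 2]
SWAP      [0, -7, 2, 10]
ADD       [0, -7, 12]
SWAP      [0, 12, -7]
ADD       [0, 5]
OVER      [0, 5, 0]
ROT       [5, 0, 0]
PUSH -53  [5, 0, 0, -53]

4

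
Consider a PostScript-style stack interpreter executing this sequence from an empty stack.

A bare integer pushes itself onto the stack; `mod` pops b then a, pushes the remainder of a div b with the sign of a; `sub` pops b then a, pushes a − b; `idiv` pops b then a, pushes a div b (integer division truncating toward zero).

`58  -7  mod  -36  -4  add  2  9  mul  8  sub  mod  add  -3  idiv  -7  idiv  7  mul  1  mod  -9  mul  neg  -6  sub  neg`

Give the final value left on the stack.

58   → [58]
-7   → [58, -7]
mod  → [2]
-36  → [2, -36]
-4   → [2, -36, -4]
add  → [2, -40]
2    → [2, -40, 2]
9    → [2, -40, 2, 9]
mul  → [2, -40, 18]
8    → [2, -40, 18, 8]
sub  → [2, -40, 10]
mod  → [2, 0]
add  → [2]
-3   → [2, -3]
idiv → [0]
-7   → [0, -7]
idiv → [0]
7    → [0, 7]
mul  → [0]
1    → [0, 1]
mod  → [0]
-9   → [0, -9]
mul  → [0]
neg  → [0]
-6   → [0, -6]
sub  → [6]
neg  → [-6]

-6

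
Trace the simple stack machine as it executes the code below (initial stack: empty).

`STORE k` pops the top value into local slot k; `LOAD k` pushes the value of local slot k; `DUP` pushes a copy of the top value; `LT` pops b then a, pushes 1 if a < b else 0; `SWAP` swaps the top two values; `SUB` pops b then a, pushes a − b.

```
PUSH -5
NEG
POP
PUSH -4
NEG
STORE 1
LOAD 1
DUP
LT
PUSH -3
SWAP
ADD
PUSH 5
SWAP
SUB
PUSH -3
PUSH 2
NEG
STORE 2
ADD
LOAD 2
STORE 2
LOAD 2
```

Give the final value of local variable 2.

-2

PUSH -5  -5
NEG      5
POP      (empty)
PUSH -4  -4
NEG      4
STORE 1  (empty)
LOAD 1   4
DUP      4 4
LT       0
PUSH -3  0 -3
SWAP     -3 0
ADD      -3
PUSH 5   -3 5
SWAP     5 -3
SUB      8
PUSH -3  8 -3
PUSH 2   8 -3 2
NEG      8 -3 -2
STORE 2  8 -3
ADD      5
LOAD 2   5 -2
STORE 2  5
LOAD 2   5 -2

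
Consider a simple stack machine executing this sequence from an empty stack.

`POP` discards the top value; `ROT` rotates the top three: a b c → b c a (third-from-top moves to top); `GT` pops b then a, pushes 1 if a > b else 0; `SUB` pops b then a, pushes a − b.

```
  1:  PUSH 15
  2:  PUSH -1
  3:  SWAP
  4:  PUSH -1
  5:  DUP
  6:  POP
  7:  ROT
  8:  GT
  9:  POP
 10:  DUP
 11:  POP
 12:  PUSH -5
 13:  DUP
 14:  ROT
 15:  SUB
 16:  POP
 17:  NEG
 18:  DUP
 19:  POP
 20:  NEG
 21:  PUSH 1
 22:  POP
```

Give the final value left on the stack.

PUSH 15 → 15
PUSH -1 → 15 -1
SWAP    → -1 15
PUSH -1 → -1 15 -1
DUP     → -1 15 -1 -1
POP     → -1 15 -1
ROT     → 15 -1 -1
GT      → 15 0
POP     → 15
DUP     → 15 15
POP     → 15
PUSH -5 → 15 -5
DUP     → 15 -5 -5
ROT     → -5 -5 15
SUB     → -5 -20
POP     → -5
NEG     → 5
DUP     → 5 5
POP     → 5
NEG     → -5
PUSH 1  → -5 1
POP     → -5

-5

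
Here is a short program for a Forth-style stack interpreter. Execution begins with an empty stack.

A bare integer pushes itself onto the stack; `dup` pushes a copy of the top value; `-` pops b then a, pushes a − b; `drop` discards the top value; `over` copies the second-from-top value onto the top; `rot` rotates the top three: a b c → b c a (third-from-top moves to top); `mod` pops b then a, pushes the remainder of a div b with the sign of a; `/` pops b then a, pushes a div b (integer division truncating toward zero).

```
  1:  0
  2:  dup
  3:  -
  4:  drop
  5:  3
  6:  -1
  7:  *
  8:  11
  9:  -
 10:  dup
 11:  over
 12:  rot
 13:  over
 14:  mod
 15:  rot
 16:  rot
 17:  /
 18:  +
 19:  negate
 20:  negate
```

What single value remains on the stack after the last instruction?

1

0      -> 0
dup    -> 0 0
-      -> 0
drop   -> (empty)
3      -> 3
-1     -> 3 -1
*      -> -3
11     -> -3 11
-      -> -14
dup    -> -14 -14
over   -> -14 -14 -14
rot    -> -14 -14 -14
over   -> -14 -14 -14 -14
mod    -> -14 -14 0
rot    -> -14 0 -14
rot    -> 0 -14 -14
/      -> 0 1
+      -> 1
negate -> -1
negate -> 1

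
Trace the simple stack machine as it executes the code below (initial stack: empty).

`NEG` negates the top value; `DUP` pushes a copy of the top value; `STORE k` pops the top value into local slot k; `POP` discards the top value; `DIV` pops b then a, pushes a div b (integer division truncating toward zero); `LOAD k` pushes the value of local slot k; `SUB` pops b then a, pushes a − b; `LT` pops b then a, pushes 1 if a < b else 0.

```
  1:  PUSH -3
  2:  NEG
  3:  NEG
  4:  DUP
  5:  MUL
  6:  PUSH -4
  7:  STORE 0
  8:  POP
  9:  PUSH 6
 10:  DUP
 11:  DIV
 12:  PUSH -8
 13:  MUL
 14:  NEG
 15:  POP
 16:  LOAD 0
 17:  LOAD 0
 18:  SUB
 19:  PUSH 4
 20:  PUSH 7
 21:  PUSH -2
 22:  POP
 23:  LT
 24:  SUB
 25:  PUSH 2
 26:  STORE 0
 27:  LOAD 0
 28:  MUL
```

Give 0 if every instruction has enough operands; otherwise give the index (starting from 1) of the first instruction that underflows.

0

PUSH -3  -3
NEG      3
NEG      -3
DUP      -3 -3
MUL      9
PUSH -4  9 -4
STORE 0  9
POP      (empty)
PUSH 6   6
DUP      6 6
DIV      1
PUSH -8  1 -8
MUL      -8
NEG      8
POP      (empty)
LOAD 0   -4
LOAD 0   -4 -4
SUB      0
PUSH 4   0 4
PUSH 7   0 4 7
PUSH -2  0 4 7 -2
POP      0 4 7
LT       0 1
SUB      -1
PUSH 2   -1 2
STORE 0  -1
LOAD 0   -1 2
MUL      -2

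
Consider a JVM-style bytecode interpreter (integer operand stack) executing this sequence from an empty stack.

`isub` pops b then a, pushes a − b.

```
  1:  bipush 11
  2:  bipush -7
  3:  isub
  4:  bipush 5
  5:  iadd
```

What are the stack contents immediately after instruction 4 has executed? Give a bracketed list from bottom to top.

bipush 11 -> 11
bipush -7 -> 11 -7
isub      -> 18
bipush 5  -> 18 5

[18, 5]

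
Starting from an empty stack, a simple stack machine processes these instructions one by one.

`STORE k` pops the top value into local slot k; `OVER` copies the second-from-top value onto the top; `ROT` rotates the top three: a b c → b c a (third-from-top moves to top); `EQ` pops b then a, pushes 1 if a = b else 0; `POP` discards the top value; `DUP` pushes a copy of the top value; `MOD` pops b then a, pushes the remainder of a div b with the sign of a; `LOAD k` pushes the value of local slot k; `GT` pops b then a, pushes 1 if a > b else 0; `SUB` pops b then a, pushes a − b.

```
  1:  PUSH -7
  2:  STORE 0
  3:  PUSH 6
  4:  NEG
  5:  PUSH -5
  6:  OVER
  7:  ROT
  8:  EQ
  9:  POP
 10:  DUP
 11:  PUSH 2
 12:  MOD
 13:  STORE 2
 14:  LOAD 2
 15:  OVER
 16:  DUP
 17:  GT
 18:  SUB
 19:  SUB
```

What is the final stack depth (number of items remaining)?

PUSH -7 : [-7]
STORE 0 : []
PUSH 6  : [6]
NEG     : [-6]
PUSH -5 : [-6, -5]
OVER    : [-6, -5, -6]
ROT     : [-5, -6, -6]
EQ      : [-5, 1]
POP     : [-5]
DUP     : [-5, -5]
PUSH 2  : [-5, -5, 2]
MOD     : [-5, -1]
STORE 2 : [-5]
LOAD 2  : [-5, -1]
OVER    : [-5, -1, -5]
DUP     : [-5, -1, -5, -5]
GT      : [-5, -1, 0]
SUB     : [-5, -1]
SUB     : [-4]

1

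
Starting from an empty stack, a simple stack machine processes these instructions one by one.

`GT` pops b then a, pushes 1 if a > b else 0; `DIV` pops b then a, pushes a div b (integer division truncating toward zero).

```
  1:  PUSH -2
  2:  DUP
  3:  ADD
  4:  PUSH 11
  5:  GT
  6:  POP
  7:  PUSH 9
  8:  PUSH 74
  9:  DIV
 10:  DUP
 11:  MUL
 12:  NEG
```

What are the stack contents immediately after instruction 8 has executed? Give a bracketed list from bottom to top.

[9, 74]

PUSH -2  -2
DUP      -2 -2
ADD      -4
PUSH 11  -4 11
GT       0
POP      (empty)
PUSH 9   9
PUSH 74  9 74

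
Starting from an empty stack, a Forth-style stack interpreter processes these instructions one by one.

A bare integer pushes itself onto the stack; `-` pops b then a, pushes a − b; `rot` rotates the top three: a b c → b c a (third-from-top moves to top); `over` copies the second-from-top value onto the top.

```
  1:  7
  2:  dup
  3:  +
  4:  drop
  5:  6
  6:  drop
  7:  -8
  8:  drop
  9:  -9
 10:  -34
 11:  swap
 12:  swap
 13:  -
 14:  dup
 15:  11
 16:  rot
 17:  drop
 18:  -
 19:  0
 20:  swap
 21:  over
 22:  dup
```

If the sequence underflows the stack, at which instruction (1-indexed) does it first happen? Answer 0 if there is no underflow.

0

7     [7]
dup   [7, 7]
+     [14]
drop  []
6     [6]
drop  []
-8    [-8]
drop  []
-9    [-9]
-34   [-9, -34]
swap  [-34, -9]
swap  [-9, -34]
-     [25]
dup   [25, 25]
11    [25, 25, 11]
rot   [25, 11, 25]
drop  [25, 11]
-     [14]
0     [14, 0]
swap  [0, 14]
over  [0, 14, 0]
dup   [0, 14, 0, 0]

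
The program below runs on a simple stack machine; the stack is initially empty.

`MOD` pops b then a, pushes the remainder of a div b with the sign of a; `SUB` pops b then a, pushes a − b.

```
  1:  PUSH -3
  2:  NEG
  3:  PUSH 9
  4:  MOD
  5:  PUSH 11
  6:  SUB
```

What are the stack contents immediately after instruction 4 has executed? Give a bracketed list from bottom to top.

PUSH -3  -3
NEG      3
PUSH 9   3 9
MOD      3

[3]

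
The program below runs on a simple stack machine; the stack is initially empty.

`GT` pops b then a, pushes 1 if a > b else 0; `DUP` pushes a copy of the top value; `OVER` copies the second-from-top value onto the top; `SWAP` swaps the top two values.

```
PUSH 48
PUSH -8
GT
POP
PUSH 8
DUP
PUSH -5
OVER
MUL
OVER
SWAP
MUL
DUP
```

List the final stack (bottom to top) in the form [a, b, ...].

PUSH 48 → [48]
PUSH -8 → [48, -8]
GT      → [1]
POP     → []
PUSH 8  → [8]
DUP     → [8, 8]
PUSH -5 → [8, 8, -5]
OVER    → [8, 8, -5, 8]
MUL     → [8, 8, -40]
OVER    → [8, 8, -40, 8]
SWAP    → [8, 8, 8, -40]
MUL     → [8, 8, -320]
DUP     → [8, 8, -320, -320]

[8, 8, -320, -320]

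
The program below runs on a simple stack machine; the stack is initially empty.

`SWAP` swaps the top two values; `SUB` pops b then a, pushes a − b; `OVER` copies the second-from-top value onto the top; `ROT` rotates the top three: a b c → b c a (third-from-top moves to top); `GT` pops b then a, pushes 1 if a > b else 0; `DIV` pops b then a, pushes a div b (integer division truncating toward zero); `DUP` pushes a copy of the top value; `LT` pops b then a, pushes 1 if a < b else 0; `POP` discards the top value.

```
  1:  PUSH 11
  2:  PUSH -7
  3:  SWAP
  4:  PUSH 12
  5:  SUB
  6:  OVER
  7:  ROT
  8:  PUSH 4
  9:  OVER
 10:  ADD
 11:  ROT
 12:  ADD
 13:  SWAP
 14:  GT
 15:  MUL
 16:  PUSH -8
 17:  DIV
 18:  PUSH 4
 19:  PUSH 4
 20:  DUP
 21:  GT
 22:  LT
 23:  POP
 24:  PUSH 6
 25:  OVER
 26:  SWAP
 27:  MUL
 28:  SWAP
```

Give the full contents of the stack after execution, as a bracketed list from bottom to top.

PUSH 11 -> 11
PUSH -7 -> 11 -7
SWAP    -> -7 11
PUSH 12 -> -7 11 12
SUB     -> -7 -1
OVER    -> -7 -1 -7
ROT     -> -1 -7 -7
PUSH 4  -> -1 -7 -7 4
OVER    -> -1 -7 -7 4 -7
ADD     -> -1 -7 -7 -3
ROT     -> -1 -7 -3 -7
ADD     -> -1 -7 -10
SWAP    -> -1 -10 -7
GT      -> -1 0
MUL     -> 0
PUSH -8 -> 0 -8
DIV     -> 0
PUSH 4  -> 0 4
PUSH 4  -> 0 4 4
DUP     -> 0 4 4 4
GT      -> 0 4 0
LT      -> 0 0
POP     -> 0
PUSH 6  -> 0 6
OVER    -> 0 6 0
SWAP    -> 0 0 6
MUL     -> 0 0
SWAP    -> 0 0

[0, 0]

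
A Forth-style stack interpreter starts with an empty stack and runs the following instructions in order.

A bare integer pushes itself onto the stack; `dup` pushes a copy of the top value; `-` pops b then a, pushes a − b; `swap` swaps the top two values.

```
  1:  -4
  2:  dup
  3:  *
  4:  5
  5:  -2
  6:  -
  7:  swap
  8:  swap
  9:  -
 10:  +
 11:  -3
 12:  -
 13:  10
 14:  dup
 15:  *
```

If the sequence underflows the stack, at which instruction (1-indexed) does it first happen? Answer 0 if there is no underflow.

10

-4   -> -4
dup  -> -4 -4
*    -> 16
5    -> 16 5
-2   -> 16 5 -2
-    -> 16 7
swap -> 7 16
swap -> 16 7
-    -> 9
+  — needs 2 operands, stack has 1 → underflow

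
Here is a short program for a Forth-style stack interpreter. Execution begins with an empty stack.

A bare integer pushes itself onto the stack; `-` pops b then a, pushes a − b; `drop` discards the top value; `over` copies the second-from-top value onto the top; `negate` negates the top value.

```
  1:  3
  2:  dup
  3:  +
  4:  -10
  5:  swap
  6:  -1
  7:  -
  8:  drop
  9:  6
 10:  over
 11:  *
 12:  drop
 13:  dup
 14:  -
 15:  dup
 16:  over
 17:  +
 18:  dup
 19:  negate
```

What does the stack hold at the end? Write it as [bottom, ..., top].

3       3
dup     3 3
+       6
-10     6 -10
swap    -10 6
-1      -10 6 -1
-       -10 7
drop    -10
6       -10 6
over    -10 6 -10
*       -10 -60
drop    -10
dup     -10 -10
-       0
dup     0 0
over    0 0 0
+       0 0
dup     0 0 0
negate  0 0 0

[0, 0, 0]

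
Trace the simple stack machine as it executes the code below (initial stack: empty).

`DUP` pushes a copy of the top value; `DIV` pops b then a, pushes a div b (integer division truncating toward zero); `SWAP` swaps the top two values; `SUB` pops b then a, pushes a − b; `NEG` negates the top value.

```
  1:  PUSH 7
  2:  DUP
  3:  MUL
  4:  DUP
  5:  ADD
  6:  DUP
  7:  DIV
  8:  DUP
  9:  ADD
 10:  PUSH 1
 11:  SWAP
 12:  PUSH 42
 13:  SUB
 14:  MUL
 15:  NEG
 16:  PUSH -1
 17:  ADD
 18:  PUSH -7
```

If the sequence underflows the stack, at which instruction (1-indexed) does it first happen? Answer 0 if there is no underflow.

0

PUSH 7   [7]
DUP      [7, 7]
MUL      [49]
DUP      [49, 49]
ADD      [98]
DUP      [98, 98]
DIV      [1]
DUP      [1, 1]
ADD      [2]
PUSH 1   [2, 1]
SWAP     [1, 2]
PUSH 42  [1, 2, 42]
SUB      [1, -40]
MUL      [-40]
NEG      [40]
PUSH -1  [40, -1]
ADD      [39]
PUSH -7  [39, -7]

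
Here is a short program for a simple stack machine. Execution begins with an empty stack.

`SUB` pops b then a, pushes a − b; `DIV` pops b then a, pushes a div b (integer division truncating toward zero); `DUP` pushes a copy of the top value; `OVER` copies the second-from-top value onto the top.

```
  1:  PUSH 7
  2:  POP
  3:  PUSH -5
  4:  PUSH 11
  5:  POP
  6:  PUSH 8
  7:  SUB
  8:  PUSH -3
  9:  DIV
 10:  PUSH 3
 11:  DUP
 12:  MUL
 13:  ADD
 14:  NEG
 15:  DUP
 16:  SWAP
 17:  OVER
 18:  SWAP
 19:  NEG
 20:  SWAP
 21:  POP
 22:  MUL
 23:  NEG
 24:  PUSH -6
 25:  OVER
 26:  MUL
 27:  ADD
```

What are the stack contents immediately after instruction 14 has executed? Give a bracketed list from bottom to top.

PUSH 7   7
POP      (empty)
PUSH -5  -5
PUSH 11  -5 11
POP      -5
PUSH 8   -5 8
SUB      -13
PUSH -3  -13 -3
DIV      4
PUSH 3   4 3
DUP      4 3 3
MUL      4 9
ADD      13
NEG      -13

[-13]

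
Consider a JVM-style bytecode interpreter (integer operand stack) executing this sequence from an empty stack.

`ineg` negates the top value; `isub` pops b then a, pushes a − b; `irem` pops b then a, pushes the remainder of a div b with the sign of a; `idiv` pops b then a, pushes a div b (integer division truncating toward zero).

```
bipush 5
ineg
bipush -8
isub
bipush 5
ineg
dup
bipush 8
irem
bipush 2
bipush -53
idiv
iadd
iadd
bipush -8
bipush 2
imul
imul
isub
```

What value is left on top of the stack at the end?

bipush 5    [5]
ineg        [-5]
bipush -8   [-5, -8]
isub        [3]
bipush 5    [3, 5]
ineg        [3, -5]
dup         [3, -5, -5]
bipush 8    [3, -5, -5, 8]
irem        [3, -5, -5]
bipush 2    [3, -5, -5, 2]
bipush -53  [3, -5, -5, 2, -53]
idiv        [3, -5, -5, 0]
iadd        [3, -5, -5]
iadd        [3, -10]
bipush -8   [3, -10, -8]
bipush 2    [3, -10, -8, 2]
imul        [3, -10, -16]
imul        [3, 160]
isub        [-157]

-157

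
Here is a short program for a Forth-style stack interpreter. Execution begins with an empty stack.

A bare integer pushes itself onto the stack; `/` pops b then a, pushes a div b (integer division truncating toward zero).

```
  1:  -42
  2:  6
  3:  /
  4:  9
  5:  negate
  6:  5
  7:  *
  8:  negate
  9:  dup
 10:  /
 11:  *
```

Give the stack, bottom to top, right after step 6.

[-7, -9, 5]

-42    : -42
6      : -42 6
/      : -7
9      : -7 9
negate : -7 -9
5      : -7 -9 5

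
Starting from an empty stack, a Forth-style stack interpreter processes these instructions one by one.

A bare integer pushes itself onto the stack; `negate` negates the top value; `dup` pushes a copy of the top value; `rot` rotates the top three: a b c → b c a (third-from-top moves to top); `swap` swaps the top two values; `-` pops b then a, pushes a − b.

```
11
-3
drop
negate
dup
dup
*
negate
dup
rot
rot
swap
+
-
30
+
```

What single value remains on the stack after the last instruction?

41

11     : 11
-3     : 11 -3
drop   : 11
negate : -11
dup    : -11 -11
dup    : -11 -11 -11
*      : -11 121
negate : -11 -121
dup    : -11 -121 -121
rot    : -121 -121 -11
rot    : -121 -11 -121
swap   : -121 -121 -11
+      : -121 -132
-      : 11
30     : 11 30
+      : 41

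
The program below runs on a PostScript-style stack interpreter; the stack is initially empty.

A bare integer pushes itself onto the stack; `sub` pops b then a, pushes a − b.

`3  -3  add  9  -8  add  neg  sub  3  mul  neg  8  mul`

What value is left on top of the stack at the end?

-24

3   → 3
-3  → 3 -3
add → 0
9   → 0 9
-8  → 0 9 -8
add → 0 1
neg → 0 -1
sub → 1
3   → 1 3
mul → 3
neg → -3
8   → -3 8
mul → -24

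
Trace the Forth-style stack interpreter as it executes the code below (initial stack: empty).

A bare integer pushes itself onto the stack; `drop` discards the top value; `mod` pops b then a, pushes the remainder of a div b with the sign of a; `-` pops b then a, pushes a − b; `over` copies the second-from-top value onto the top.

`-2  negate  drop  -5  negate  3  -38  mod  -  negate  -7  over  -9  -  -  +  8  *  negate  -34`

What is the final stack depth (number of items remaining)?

2

-2     → [-2]
negate → [2]
drop   → []
-5     → [-5]
negate → [5]
3      → [5, 3]
-38    → [5, 3, -38]
mod    → [5, 3]
-      → [2]
negate → [-2]
-7     → [-2, -7]
over   → [-2, -7, -2]
-9     → [-2, -7, -2, -9]
-      → [-2, -7, 7]
-      → [-2, -14]
+      → [-16]
8      → [-16, 8]
*      → [-128]
negate → [128]
-34    → [128, -34]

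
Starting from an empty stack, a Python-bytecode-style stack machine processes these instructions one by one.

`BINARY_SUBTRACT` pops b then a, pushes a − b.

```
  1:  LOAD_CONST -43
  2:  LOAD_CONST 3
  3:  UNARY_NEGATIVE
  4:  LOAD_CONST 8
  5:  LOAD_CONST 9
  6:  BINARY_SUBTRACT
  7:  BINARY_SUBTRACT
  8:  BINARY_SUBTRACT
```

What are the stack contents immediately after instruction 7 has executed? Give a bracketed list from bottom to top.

LOAD_CONST -43  → [-43]
LOAD_CONST 3    → [-43, 3]
UNARY_NEGATIVE  → [-43, -3]
LOAD_CONST 8    → [-43, -3, 8]
LOAD_CONST 9    → [-43, -3, 8, 9]
BINARY_SUBTRACT → [-43, -3, -1]
BINARY_SUBTRACT → [-43, -2]

[-43, -2]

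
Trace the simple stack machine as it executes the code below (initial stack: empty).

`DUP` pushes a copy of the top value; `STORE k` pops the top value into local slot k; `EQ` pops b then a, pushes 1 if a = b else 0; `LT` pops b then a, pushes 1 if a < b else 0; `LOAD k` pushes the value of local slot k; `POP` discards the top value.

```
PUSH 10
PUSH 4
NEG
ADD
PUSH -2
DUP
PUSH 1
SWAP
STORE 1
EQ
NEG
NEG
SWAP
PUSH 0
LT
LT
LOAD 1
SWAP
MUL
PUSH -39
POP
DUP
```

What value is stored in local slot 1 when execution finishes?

PUSH 10   [10]
PUSH 4    [10, 4]
NEG       [10, -4]
ADD       [6]
PUSH -2   [6, -2]
DUP       [6, -2, -2]
PUSH 1    [6, -2, -2, 1]
SWAP      [6, -2, 1, -2]
STORE 1   [6, -2, 1]
EQ        [6, 0]
NEG       [6, 0]
NEG       [6, 0]
SWAP      [0, 6]
PUSH 0    [0, 6, 0]
LT        [0, 0]
LT        [0]
LOAD 1    [0, -2]
SWAP      [-2, 0]
MUL       [0]
PUSH -39  [0, -39]
POP       [0]
DUP       [0, 0]

-2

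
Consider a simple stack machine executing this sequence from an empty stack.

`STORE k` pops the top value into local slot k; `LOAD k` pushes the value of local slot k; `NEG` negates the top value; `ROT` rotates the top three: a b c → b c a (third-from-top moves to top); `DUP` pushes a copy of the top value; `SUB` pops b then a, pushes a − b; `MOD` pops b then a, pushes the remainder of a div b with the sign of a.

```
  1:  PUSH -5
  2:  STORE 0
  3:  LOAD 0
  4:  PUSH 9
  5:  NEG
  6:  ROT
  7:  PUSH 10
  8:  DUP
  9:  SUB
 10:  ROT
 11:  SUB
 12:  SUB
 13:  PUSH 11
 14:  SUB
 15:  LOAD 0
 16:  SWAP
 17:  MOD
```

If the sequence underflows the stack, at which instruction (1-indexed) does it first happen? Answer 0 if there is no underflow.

6

PUSH -5 -> [-5]
STORE 0 -> []
LOAD 0  -> [-5]
PUSH 9  -> [-5, 9]
NEG     -> [-5, -9]
ROT  — needs 3 operands, stack has 2 → underflow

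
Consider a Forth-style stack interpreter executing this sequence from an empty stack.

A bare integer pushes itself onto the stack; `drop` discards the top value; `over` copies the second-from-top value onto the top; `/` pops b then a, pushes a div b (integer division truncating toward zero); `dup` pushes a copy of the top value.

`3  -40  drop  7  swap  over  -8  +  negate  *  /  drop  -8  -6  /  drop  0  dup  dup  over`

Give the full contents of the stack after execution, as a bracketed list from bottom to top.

3      : 3
-40    : 3 -40
drop   : 3
7      : 3 7
swap   : 7 3
over   : 7 3 7
-8     : 7 3 7 -8
+      : 7 3 -1
negate : 7 3 1
*      : 7 3
/      : 2
drop   : (empty)
-8     : -8
-6     : -8 -6
/      : 1
drop   : (empty)
0      : 0
dup    : 0 0
dup    : 0 0 0
over   : 0 0 0 0

[0, 0, 0, 0]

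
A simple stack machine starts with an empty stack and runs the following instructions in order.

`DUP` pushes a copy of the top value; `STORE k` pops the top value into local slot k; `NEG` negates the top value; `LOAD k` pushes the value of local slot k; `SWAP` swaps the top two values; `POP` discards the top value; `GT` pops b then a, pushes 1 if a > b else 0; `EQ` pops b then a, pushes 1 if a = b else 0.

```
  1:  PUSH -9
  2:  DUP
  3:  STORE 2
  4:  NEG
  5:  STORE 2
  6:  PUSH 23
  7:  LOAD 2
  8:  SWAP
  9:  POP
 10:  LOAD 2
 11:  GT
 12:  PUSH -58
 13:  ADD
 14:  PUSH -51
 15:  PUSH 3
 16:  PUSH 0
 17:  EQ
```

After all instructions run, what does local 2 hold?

PUSH -9   -9
DUP       -9 -9
STORE 2   -9
NEG       9
STORE 2   (empty)
PUSH 23   23
LOAD 2    23 9
SWAP      9 23
POP       9
LOAD 2    9 9
GT        0
PUSH -58  0 -58
ADD       -58
PUSH -51  -58 -51
PUSH 3    -58 -51 3
PUSH 0    -58 -51 3 0
EQ        -58 -51 0

9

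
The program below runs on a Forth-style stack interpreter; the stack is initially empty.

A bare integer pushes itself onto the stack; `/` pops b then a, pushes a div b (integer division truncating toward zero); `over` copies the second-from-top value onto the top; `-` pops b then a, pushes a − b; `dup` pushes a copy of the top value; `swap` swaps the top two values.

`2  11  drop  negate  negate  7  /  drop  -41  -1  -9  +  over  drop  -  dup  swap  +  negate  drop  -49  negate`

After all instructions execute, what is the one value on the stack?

49

2      -> 2
11     -> 2 11
drop   -> 2
negate -> -2
negate -> 2
7      -> 2 7
/      -> 0
drop   -> (empty)
-41    -> -41
-1     -> -41 -1
-9     -> -41 -1 -9
+      -> -41 -10
over   -> -41 -10 -41
drop   -> -41 -10
-      -> -31
dup    -> -31 -31
swap   -> -31 -31
+      -> -62
negate -> 62
drop   -> (empty)
-49    -> -49
negate -> 49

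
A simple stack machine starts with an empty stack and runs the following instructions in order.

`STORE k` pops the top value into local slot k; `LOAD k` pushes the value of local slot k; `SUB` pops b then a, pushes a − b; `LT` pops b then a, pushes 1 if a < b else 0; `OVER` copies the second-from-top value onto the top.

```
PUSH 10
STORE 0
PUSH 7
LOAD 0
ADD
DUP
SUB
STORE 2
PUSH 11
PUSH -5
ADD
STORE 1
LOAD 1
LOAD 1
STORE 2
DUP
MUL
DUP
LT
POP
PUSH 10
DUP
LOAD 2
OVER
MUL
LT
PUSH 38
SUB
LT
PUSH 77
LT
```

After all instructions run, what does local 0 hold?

10

PUSH 10 -> [10]
STORE 0 -> []
PUSH 7  -> [7]
LOAD 0  -> [7, 10]
ADD     -> [17]
DUP     -> [17, 17]
SUB     -> [0]
STORE 2 -> []
PUSH 11 -> [11]
PUSH -5 -> [11, -5]
ADD     -> [6]
STORE 1 -> []
LOAD 1  -> [6]
LOAD 1  -> [6, 6]
STORE 2 -> [6]
DUP     -> [6, 6]
MUL     -> [36]
DUP     -> [36, 36]
LT      -> [0]
POP     -> []
PUSH 10 -> [10]
DUP     -> [10, 10]
LOAD 2  -> [10, 10, 6]
OVER    -> [10, 10, 6, 10]
MUL     -> [10, 10, 60]
LT      -> [10, 1]
PUSH 38 -> [10, 1, 38]
SUB     -> [10, -37]
LT      -> [0]
PUSH 77 -> [0, 77]
LT      -> [1]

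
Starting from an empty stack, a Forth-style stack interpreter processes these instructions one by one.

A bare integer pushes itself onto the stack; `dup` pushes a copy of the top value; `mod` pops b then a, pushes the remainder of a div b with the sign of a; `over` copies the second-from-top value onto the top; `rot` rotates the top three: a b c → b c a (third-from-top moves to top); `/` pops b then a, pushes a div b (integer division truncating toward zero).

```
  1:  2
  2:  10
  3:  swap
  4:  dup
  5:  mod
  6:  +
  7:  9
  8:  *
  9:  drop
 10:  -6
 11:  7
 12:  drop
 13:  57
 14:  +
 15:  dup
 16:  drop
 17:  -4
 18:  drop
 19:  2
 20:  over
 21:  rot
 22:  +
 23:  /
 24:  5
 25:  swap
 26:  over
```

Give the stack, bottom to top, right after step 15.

[51, 51]

2     2
10    2 10
swap  10 2
dup   10 2 2
mod   10 0
+     10
9     10 9
*     90
drop  (empty)
-6    -6
7     -6 7
drop  -6
57    -6 57
+     51
dup   51 51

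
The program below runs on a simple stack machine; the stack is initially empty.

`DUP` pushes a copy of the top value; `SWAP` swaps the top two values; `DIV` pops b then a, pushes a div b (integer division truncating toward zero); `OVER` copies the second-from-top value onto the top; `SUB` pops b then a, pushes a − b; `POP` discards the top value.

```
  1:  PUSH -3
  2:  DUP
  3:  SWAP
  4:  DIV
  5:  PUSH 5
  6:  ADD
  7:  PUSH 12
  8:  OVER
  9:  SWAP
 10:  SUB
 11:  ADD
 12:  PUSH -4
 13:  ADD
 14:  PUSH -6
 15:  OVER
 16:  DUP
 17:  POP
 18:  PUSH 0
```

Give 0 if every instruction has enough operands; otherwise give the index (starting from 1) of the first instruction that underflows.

0

PUSH -3  -3
DUP      -3 -3
SWAP     -3 -3
DIV      1
PUSH 5   1 5
ADD      6
PUSH 12  6 12
OVER     6 12 6
SWAP     6 6 12
SUB      6 -6
ADD      0
PUSH -4  0 -4
ADD      -4
PUSH -6  -4 -6
OVER     -4 -6 -4
DUP      -4 -6 -4 -4
POP      -4 -6 -4
PUSH 0   -4 -6 -4 0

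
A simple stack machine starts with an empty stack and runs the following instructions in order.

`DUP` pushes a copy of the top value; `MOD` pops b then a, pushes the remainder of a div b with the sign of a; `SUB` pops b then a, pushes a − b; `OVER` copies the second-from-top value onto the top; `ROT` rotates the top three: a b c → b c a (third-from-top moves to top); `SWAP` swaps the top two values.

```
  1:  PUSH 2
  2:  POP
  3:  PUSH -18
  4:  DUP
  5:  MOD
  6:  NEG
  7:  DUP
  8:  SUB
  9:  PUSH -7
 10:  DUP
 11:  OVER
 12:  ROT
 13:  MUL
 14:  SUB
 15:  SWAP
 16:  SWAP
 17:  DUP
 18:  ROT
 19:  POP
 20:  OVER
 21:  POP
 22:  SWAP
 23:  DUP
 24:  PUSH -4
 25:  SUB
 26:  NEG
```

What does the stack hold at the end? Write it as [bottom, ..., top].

[-56, -56, 52]

PUSH 2   → 2
POP      → (empty)
PUSH -18 → -18
DUP      → -18 -18
MOD      → 0
NEG      → 0
DUP      → 0 0
SUB      → 0
PUSH -7  → 0 -7
DUP      → 0 -7 -7
OVER     → 0 -7 -7 -7
ROT      → 0 -7 -7 -7
MUL      → 0 -7 49
SUB      → 0 -56
SWAP     → -56 0
SWAP     → 0 -56
DUP      → 0 -56 -56
ROT      → -56 -56 0
POP      → -56 -56
OVER     → -56 -56 -56
POP      → -56 -56
SWAP     → -56 -56
DUP      → -56 -56 -56
PUSH -4  → -56 -56 -56 -4
SUB      → -56 -56 -52
NEG      → -56 -56 52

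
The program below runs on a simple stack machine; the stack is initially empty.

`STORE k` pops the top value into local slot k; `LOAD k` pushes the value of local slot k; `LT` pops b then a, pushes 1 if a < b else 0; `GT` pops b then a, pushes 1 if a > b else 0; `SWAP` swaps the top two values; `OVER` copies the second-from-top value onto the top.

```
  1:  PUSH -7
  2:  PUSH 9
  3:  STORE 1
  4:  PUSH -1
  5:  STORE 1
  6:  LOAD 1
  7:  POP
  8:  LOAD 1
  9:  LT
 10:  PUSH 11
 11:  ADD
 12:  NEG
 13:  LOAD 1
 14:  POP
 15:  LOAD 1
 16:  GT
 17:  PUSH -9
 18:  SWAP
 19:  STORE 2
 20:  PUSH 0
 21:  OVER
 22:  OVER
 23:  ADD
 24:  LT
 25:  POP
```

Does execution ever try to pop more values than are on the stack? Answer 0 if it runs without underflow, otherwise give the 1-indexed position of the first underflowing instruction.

0

PUSH -7 → -7
PUSH 9  → -7 9
STORE 1 → -7
PUSH -1 → -7 -1
STORE 1 → -7
LOAD 1  → -7 -1
POP     → -7
LOAD 1  → -7 -1
LT      → 1
PUSH 11 → 1 11
ADD     → 12
NEG     → -12
LOAD 1  → -12 -1
POP     → -12
LOAD 1  → -12 -1
GT      → 0
PUSH -9 → 0 -9
SWAP    → -9 0
STORE 2 → -9
PUSH 0  → -9 0
OVER    → -9 0 -9
OVER    → -9 0 -9 0
ADD     → -9 0 -9
LT      → -9 0
POP     → -9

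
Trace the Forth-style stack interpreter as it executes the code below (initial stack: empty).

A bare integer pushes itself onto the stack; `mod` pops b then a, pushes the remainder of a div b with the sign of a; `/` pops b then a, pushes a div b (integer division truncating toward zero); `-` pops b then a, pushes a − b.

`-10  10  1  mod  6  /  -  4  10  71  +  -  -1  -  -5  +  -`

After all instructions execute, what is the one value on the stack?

-10 : -10
10  : -10 10
1   : -10 10 1
mod : -10 0
6   : -10 0 6
/   : -10 0
-   : -10
4   : -10 4
10  : -10 4 10
71  : -10 4 10 71
+   : -10 4 81
-   : -10 -77
-1  : -10 -77 -1
-   : -10 -76
-5  : -10 -76 -5
+   : -10 -81
-   : 71

71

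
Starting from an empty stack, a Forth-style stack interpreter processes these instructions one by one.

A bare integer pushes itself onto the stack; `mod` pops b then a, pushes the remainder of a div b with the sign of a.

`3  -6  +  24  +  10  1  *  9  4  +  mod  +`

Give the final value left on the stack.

3   : [3]
-6  : [3, -6]
+   : [-3]
24  : [-3, 24]
+   : [21]
10  : [21, 10]
1   : [21, 10, 1]
*   : [21, 10]
9   : [21, 10, 9]
4   : [21, 10, 9, 4]
+   : [21, 10, 13]
mod : [21, 10]
+   : [31]

31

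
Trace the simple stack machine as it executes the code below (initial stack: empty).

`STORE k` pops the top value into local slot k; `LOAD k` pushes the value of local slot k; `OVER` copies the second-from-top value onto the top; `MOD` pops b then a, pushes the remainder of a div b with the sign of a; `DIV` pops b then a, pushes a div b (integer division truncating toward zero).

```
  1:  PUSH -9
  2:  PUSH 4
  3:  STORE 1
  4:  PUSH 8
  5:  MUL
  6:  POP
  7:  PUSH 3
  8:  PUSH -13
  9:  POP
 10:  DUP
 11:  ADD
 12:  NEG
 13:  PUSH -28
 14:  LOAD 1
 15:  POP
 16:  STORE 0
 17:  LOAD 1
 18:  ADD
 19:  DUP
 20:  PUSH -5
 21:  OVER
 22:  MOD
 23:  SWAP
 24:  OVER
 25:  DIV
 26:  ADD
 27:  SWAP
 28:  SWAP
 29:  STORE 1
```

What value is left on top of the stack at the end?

PUSH -9  → -9
PUSH 4   → -9 4
STORE 1  → -9
PUSH 8   → -9 8
MUL      → -72
POP      → (empty)
PUSH 3   → 3
PUSH -13 → 3 -13
POP      → 3
DUP      → 3 3
ADD      → 6
NEG      → -6
PUSH -28 → -6 -28
LOAD 1   → -6 -28 4
POP      → -6 -28
STORE 0  → -6
LOAD 1   → -6 4
ADD      → -2
DUP      → -2 -2
PUSH -5  → -2 -2 -5
OVER     → -2 -2 -5 -2
MOD      → -2 -2 -1
SWAP     → -2 -1 -2
OVER     → -2 -1 -2 -1
DIV      → -2 -1 2
ADD      → -2 1
SWAP     → 1 -2
SWAP     → -2 1
STORE 1  → -2

-2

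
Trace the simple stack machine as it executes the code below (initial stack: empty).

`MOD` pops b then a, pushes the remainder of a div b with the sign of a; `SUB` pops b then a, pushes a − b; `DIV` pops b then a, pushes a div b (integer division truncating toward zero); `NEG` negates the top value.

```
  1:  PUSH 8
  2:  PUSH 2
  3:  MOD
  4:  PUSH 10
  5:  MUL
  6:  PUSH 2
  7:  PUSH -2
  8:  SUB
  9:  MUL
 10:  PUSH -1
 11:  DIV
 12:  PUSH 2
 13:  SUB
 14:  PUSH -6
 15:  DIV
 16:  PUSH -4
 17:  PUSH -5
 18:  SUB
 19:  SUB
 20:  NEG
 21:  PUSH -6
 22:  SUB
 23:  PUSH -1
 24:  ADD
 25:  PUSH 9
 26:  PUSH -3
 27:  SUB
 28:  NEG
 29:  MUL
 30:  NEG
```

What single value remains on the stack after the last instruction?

72

PUSH 8   [8]
PUSH 2   [8, 2]
MOD      [0]
PUSH 10  [0, 10]
MUL      [0]
PUSH 2   [0, 2]
PUSH -2  [0, 2, -2]
SUB      [0, 4]
MUL      [0]
PUSH -1  [0, -1]
DIV      [0]
PUSH 2   [0, 2]
SUB      [-2]
PUSH -6  [-2, -6]
DIV      [0]
PUSH -4  [0, -4]
PUSH -5  [0, -4, -5]
SUB      [0, 1]
SUB      [-1]
NEG      [1]
PUSH -6  [1, -6]
SUB      [7]
PUSH -1  [7, -1]
ADD      [6]
PUSH 9   [6, 9]
PUSH -3  [6, 9, -3]
SUB      [6, 12]
NEG      [6, -12]
MUL      [-72]
NEG      [72]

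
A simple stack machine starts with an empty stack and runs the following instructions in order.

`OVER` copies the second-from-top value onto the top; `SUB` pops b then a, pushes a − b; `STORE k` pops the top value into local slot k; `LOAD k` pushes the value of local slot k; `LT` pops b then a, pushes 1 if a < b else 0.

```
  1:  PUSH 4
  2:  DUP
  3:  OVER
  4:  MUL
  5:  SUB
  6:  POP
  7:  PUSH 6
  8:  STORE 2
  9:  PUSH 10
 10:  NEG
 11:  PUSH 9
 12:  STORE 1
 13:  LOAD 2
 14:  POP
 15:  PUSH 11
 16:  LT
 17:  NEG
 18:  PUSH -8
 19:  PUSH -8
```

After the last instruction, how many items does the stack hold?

PUSH 4  -> 4
DUP     -> 4 4
OVER    -> 4 4 4
MUL     -> 4 16
SUB     -> -12
POP     -> (empty)
PUSH 6  -> 6
STORE 2 -> (empty)
PUSH 10 -> 10
NEG     -> -10
PUSH 9  -> -10 9
STORE 1 -> -10
LOAD 2  -> -10 6
POP     -> -10
PUSH 11 -> -10 11
LT      -> 1
NEG     -> -1
PUSH -8 -> -1 -8
PUSH -8 -> -1 -8 -8

3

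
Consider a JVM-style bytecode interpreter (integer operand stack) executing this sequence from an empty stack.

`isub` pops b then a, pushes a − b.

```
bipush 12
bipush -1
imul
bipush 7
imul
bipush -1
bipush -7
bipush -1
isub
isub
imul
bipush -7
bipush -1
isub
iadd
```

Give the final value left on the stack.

-426

bipush 12 → [12]
bipush -1 → [12, -1]
imul      → [-12]
bipush 7  → [-12, 7]
imul      → [-84]
bipush -1 → [-84, -1]
bipush -7 → [-84, -1, -7]
bipush -1 → [-84, -1, -7, -1]
isub      → [-84, -1, -6]
isub      → [-84, 5]
imul      → [-420]
bipush -7 → [-420, -7]
bipush -1 → [-420, -7, -1]
isub      → [-420, -6]
iadd      → [-426]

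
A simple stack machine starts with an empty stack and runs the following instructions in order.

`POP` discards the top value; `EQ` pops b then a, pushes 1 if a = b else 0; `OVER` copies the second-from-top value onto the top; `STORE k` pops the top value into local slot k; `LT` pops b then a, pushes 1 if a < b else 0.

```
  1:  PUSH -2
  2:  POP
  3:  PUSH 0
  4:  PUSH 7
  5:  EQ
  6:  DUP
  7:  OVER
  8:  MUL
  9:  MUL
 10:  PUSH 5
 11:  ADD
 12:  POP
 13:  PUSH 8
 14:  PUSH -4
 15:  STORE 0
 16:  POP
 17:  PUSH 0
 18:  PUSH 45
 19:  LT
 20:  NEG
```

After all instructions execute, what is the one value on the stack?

-1

PUSH -2  -2
POP      (empty)
PUSH 0   0
PUSH 7   0 7
EQ       0
DUP      0 0
OVER     0 0 0
MUL      0 0
MUL      0
PUSH 5   0 5
ADD      5
POP      (empty)
PUSH 8   8
PUSH -4  8 -4
STORE 0  8
POP      (empty)
PUSH 0   0
PUSH 45  0 45
LT       1
NEG      -1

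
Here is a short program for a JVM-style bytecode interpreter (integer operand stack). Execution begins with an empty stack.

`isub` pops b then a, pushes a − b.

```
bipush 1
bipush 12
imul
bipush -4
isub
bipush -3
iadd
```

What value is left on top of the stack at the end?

13

bipush 1  → [1]
bipush 12 → [1, 12]
imul      → [12]
bipush -4 → [12, -4]
isub      → [16]
bipush -3 → [16, -3]
iadd      → [13]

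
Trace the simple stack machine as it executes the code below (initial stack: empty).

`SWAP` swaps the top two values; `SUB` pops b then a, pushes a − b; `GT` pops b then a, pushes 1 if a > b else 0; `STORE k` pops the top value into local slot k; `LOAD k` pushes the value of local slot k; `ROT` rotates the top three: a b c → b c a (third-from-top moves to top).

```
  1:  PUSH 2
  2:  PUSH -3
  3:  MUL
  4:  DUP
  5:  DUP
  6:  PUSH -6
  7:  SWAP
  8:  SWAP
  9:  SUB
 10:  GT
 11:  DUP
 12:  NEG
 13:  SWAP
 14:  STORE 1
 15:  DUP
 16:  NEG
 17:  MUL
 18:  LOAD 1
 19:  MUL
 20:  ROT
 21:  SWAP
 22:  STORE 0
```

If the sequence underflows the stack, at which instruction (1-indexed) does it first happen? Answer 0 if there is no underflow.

PUSH 2  → 2
PUSH -3 → 2 -3
MUL     → -6
DUP     → -6 -6
DUP     → -6 -6 -6
PUSH -6 → -6 -6 -6 -6
SWAP    → -6 -6 -6 -6
SWAP    → -6 -6 -6 -6
SUB     → -6 -6 0
GT      → -6 0
DUP     → -6 0 0
NEG     → -6 0 0
SWAP    → -6 0 0
STORE 1 → -6 0
DUP     → -6 0 0
NEG     → -6 0 0
MUL     → -6 0
LOAD 1  → -6 0 0
MUL     → -6 0
ROT  — needs 3 operands, stack has 2 → underflow

20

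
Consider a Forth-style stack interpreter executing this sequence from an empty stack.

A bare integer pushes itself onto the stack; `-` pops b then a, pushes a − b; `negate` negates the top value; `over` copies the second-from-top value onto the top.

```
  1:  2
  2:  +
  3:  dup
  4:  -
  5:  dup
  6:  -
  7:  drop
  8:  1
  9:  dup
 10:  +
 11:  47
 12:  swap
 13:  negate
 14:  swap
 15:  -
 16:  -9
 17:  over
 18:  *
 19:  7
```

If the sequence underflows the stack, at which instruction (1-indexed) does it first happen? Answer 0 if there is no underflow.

2 : 2
+  — needs 2 operands, stack has 1 → underflow

2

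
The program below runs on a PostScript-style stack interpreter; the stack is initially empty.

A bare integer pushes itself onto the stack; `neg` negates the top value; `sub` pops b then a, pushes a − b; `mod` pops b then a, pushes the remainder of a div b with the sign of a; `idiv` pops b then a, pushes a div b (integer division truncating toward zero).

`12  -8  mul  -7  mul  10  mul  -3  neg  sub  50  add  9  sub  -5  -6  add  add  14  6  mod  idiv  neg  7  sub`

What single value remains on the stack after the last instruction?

-3380

12   : 12
-8   : 12 -8
mul  : -96
-7   : -96 -7
mul  : 672
10   : 672 10
mul  : 6720
-3   : 6720 -3
neg  : 6720 3
sub  : 6717
50   : 6717 50
add  : 6767
9    : 6767 9
sub  : 6758
-5   : 6758 -5
-6   : 6758 -5 -6
add  : 6758 -11
add  : 6747
14   : 6747 14
6    : 6747 14 6
mod  : 6747 2
idiv : 3373
neg  : -3373
7    : -3373 7
sub  : -3380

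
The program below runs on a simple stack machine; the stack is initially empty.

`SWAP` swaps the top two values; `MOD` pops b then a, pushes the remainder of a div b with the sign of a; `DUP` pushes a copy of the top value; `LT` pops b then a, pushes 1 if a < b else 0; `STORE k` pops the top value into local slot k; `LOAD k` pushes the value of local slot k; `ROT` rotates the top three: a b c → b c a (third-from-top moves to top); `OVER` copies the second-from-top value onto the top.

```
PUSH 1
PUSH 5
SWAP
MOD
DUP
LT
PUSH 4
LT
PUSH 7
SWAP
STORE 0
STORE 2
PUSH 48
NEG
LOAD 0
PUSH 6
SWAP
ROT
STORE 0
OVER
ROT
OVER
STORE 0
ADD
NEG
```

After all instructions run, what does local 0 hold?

PUSH 1   1
PUSH 5   1 5
SWAP     5 1
MOD      0
DUP      0 0
LT       0
PUSH 4   0 4
LT       1
PUSH 7   1 7
SWAP     7 1
STORE 0  7
STORE 2  (empty)
PUSH 48  48
NEG      -48
LOAD 0   -48 1
PUSH 6   -48 1 6
SWAP     -48 6 1
ROT      6 1 -48
STORE 0  6 1
OVER     6 1 6
ROT      1 6 6
OVER     1 6 6 6
STORE 0  1 6 6
ADD      1 12
NEG      1 -12

6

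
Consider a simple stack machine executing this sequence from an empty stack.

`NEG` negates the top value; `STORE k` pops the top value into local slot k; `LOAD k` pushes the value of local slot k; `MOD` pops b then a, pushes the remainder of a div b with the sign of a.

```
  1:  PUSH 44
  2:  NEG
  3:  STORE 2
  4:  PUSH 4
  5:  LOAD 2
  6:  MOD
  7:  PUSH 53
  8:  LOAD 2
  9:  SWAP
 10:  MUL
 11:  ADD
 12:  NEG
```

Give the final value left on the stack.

2328

PUSH 44 -> [44]
NEG     -> [-44]
STORE 2 -> []
PUSH 4  -> [4]
LOAD 2  -> [4, -44]
MOD     -> [4]
PUSH 53 -> [4, 53]
LOAD 2  -> [4, 53, -44]
SWAP    -> [4, -44, 53]
MUL     -> [4, -2332]
ADD     -> [-2328]
NEG     -> [2328]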